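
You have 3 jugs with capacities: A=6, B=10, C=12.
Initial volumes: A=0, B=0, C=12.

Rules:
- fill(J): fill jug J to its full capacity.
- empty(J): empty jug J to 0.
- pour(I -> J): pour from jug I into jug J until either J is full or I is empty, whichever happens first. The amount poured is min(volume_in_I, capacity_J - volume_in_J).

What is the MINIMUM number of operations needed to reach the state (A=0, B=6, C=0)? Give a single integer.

Answer: 3

Derivation:
BFS from (A=0, B=0, C=12). One shortest path:
  1. fill(A) -> (A=6 B=0 C=12)
  2. empty(C) -> (A=6 B=0 C=0)
  3. pour(A -> B) -> (A=0 B=6 C=0)
Reached target in 3 moves.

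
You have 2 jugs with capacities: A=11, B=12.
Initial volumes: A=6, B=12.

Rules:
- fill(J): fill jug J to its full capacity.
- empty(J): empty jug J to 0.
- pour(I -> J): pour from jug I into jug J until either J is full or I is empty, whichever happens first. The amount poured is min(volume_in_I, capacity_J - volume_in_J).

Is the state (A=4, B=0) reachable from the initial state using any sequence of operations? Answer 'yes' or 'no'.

BFS from (A=6, B=12):
  1. empty(B) -> (A=6 B=0)
  2. pour(A -> B) -> (A=0 B=6)
  3. fill(A) -> (A=11 B=6)
  4. pour(A -> B) -> (A=5 B=12)
  5. empty(B) -> (A=5 B=0)
  6. pour(A -> B) -> (A=0 B=5)
  7. fill(A) -> (A=11 B=5)
  8. pour(A -> B) -> (A=4 B=12)
  9. empty(B) -> (A=4 B=0)
Target reached → yes.

Answer: yes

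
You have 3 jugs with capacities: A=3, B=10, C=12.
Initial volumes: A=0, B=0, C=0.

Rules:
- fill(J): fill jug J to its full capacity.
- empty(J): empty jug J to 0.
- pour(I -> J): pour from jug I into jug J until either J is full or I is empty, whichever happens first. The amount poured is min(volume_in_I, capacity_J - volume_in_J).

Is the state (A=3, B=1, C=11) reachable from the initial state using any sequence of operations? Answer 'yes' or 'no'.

Answer: yes

Derivation:
BFS from (A=0, B=0, C=0):
  1. fill(C) -> (A=0 B=0 C=12)
  2. pour(C -> A) -> (A=3 B=0 C=9)
  3. pour(C -> B) -> (A=3 B=9 C=0)
  4. pour(A -> C) -> (A=0 B=9 C=3)
  5. fill(A) -> (A=3 B=9 C=3)
  6. pour(A -> B) -> (A=2 B=10 C=3)
  7. pour(B -> C) -> (A=2 B=1 C=12)
  8. pour(C -> A) -> (A=3 B=1 C=11)
Target reached → yes.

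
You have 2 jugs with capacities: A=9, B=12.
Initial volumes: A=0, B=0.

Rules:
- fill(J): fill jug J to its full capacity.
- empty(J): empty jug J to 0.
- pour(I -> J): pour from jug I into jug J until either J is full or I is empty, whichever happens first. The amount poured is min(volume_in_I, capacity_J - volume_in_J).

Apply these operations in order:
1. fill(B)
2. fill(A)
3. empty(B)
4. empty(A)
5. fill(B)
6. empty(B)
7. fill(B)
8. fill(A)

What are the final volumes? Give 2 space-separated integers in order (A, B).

Step 1: fill(B) -> (A=0 B=12)
Step 2: fill(A) -> (A=9 B=12)
Step 3: empty(B) -> (A=9 B=0)
Step 4: empty(A) -> (A=0 B=0)
Step 5: fill(B) -> (A=0 B=12)
Step 6: empty(B) -> (A=0 B=0)
Step 7: fill(B) -> (A=0 B=12)
Step 8: fill(A) -> (A=9 B=12)

Answer: 9 12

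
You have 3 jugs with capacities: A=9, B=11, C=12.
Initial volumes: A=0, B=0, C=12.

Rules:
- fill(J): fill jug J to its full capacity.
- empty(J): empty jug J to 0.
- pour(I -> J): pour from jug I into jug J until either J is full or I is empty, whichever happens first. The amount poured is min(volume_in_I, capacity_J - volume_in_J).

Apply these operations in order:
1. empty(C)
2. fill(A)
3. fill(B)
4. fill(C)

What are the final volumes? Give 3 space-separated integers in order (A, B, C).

Answer: 9 11 12

Derivation:
Step 1: empty(C) -> (A=0 B=0 C=0)
Step 2: fill(A) -> (A=9 B=0 C=0)
Step 3: fill(B) -> (A=9 B=11 C=0)
Step 4: fill(C) -> (A=9 B=11 C=12)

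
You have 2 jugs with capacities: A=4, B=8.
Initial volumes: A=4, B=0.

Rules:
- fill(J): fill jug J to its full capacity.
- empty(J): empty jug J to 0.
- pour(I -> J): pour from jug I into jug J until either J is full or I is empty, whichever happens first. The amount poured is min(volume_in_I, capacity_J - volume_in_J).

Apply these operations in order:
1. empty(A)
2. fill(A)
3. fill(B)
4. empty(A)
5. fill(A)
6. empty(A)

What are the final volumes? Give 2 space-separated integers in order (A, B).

Step 1: empty(A) -> (A=0 B=0)
Step 2: fill(A) -> (A=4 B=0)
Step 3: fill(B) -> (A=4 B=8)
Step 4: empty(A) -> (A=0 B=8)
Step 5: fill(A) -> (A=4 B=8)
Step 6: empty(A) -> (A=0 B=8)

Answer: 0 8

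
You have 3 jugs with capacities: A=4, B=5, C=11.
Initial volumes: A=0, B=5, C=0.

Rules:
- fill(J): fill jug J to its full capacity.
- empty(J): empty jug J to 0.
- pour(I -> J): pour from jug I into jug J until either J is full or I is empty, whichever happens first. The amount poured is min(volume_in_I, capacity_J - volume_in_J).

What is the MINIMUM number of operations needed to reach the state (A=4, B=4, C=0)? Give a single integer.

BFS from (A=0, B=5, C=0). One shortest path:
  1. fill(A) -> (A=4 B=5 C=0)
  2. empty(B) -> (A=4 B=0 C=0)
  3. pour(A -> B) -> (A=0 B=4 C=0)
  4. fill(A) -> (A=4 B=4 C=0)
Reached target in 4 moves.

Answer: 4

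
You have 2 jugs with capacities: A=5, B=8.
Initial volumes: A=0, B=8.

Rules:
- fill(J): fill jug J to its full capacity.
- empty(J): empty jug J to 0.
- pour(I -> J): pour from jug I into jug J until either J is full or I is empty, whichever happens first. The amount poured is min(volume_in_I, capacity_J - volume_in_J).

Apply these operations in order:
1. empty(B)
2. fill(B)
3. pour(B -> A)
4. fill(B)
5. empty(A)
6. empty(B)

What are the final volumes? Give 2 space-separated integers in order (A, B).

Step 1: empty(B) -> (A=0 B=0)
Step 2: fill(B) -> (A=0 B=8)
Step 3: pour(B -> A) -> (A=5 B=3)
Step 4: fill(B) -> (A=5 B=8)
Step 5: empty(A) -> (A=0 B=8)
Step 6: empty(B) -> (A=0 B=0)

Answer: 0 0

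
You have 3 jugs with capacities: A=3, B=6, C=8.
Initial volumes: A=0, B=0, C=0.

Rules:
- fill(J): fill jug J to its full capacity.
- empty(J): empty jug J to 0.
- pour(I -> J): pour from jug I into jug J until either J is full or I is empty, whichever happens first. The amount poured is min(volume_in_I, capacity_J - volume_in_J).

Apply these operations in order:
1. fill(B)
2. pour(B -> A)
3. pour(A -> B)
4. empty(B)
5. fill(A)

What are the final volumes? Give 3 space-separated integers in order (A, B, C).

Step 1: fill(B) -> (A=0 B=6 C=0)
Step 2: pour(B -> A) -> (A=3 B=3 C=0)
Step 3: pour(A -> B) -> (A=0 B=6 C=0)
Step 4: empty(B) -> (A=0 B=0 C=0)
Step 5: fill(A) -> (A=3 B=0 C=0)

Answer: 3 0 0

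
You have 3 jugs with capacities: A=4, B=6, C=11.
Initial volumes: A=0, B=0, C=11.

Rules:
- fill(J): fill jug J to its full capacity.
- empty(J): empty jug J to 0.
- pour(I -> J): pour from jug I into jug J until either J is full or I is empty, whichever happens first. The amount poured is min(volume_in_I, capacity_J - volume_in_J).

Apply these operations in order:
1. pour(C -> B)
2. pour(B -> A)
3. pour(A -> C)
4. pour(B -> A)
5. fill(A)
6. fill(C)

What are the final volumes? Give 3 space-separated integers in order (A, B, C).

Step 1: pour(C -> B) -> (A=0 B=6 C=5)
Step 2: pour(B -> A) -> (A=4 B=2 C=5)
Step 3: pour(A -> C) -> (A=0 B=2 C=9)
Step 4: pour(B -> A) -> (A=2 B=0 C=9)
Step 5: fill(A) -> (A=4 B=0 C=9)
Step 6: fill(C) -> (A=4 B=0 C=11)

Answer: 4 0 11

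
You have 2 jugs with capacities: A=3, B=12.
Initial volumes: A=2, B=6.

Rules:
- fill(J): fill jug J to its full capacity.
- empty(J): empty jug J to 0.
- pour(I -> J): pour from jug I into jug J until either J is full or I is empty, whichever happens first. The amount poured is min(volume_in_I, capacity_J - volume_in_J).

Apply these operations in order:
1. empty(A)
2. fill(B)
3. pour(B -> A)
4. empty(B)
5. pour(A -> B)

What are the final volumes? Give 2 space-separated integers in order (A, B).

Step 1: empty(A) -> (A=0 B=6)
Step 2: fill(B) -> (A=0 B=12)
Step 3: pour(B -> A) -> (A=3 B=9)
Step 4: empty(B) -> (A=3 B=0)
Step 5: pour(A -> B) -> (A=0 B=3)

Answer: 0 3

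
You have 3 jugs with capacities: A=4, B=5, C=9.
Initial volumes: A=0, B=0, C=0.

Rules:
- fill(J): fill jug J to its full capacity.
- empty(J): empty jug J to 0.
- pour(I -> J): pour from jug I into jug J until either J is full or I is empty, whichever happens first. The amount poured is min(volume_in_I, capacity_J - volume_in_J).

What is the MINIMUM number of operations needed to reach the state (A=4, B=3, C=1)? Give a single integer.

BFS from (A=0, B=0, C=0). One shortest path:
  1. fill(A) -> (A=4 B=0 C=0)
  2. pour(A -> B) -> (A=0 B=4 C=0)
  3. fill(A) -> (A=4 B=4 C=0)
  4. pour(A -> B) -> (A=3 B=5 C=0)
  5. pour(B -> C) -> (A=3 B=0 C=5)
  6. pour(A -> B) -> (A=0 B=3 C=5)
  7. pour(C -> A) -> (A=4 B=3 C=1)
Reached target in 7 moves.

Answer: 7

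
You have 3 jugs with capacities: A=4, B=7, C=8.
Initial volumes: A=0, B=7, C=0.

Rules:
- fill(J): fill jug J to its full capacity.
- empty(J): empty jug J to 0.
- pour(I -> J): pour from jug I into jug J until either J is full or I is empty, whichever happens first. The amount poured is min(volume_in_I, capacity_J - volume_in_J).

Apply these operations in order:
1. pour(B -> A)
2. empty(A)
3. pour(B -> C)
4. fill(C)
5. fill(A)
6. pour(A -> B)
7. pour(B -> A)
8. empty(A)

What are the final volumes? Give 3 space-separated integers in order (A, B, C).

Answer: 0 0 8

Derivation:
Step 1: pour(B -> A) -> (A=4 B=3 C=0)
Step 2: empty(A) -> (A=0 B=3 C=0)
Step 3: pour(B -> C) -> (A=0 B=0 C=3)
Step 4: fill(C) -> (A=0 B=0 C=8)
Step 5: fill(A) -> (A=4 B=0 C=8)
Step 6: pour(A -> B) -> (A=0 B=4 C=8)
Step 7: pour(B -> A) -> (A=4 B=0 C=8)
Step 8: empty(A) -> (A=0 B=0 C=8)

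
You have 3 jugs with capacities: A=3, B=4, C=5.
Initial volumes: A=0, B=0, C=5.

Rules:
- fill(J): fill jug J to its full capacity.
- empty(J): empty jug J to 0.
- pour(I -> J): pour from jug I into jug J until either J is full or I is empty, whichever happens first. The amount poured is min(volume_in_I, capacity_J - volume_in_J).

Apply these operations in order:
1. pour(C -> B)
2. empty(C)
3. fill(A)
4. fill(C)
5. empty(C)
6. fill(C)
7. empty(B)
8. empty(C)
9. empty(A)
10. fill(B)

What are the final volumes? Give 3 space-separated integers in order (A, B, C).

Step 1: pour(C -> B) -> (A=0 B=4 C=1)
Step 2: empty(C) -> (A=0 B=4 C=0)
Step 3: fill(A) -> (A=3 B=4 C=0)
Step 4: fill(C) -> (A=3 B=4 C=5)
Step 5: empty(C) -> (A=3 B=4 C=0)
Step 6: fill(C) -> (A=3 B=4 C=5)
Step 7: empty(B) -> (A=3 B=0 C=5)
Step 8: empty(C) -> (A=3 B=0 C=0)
Step 9: empty(A) -> (A=0 B=0 C=0)
Step 10: fill(B) -> (A=0 B=4 C=0)

Answer: 0 4 0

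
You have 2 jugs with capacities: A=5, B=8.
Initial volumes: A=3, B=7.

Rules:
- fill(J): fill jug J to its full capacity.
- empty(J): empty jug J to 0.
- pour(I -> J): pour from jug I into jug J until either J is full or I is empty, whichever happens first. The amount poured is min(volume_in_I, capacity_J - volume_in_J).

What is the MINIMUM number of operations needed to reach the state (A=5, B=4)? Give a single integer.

Answer: 5

Derivation:
BFS from (A=3, B=7). One shortest path:
  1. fill(A) -> (A=5 B=7)
  2. pour(A -> B) -> (A=4 B=8)
  3. empty(B) -> (A=4 B=0)
  4. pour(A -> B) -> (A=0 B=4)
  5. fill(A) -> (A=5 B=4)
Reached target in 5 moves.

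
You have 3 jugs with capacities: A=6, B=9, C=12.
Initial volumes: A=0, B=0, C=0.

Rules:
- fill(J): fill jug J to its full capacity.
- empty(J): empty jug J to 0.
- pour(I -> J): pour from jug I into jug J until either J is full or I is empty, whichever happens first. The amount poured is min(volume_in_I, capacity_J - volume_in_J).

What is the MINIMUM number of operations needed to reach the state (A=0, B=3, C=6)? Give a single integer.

Answer: 3

Derivation:
BFS from (A=0, B=0, C=0). One shortest path:
  1. fill(B) -> (A=0 B=9 C=0)
  2. pour(B -> A) -> (A=6 B=3 C=0)
  3. pour(A -> C) -> (A=0 B=3 C=6)
Reached target in 3 moves.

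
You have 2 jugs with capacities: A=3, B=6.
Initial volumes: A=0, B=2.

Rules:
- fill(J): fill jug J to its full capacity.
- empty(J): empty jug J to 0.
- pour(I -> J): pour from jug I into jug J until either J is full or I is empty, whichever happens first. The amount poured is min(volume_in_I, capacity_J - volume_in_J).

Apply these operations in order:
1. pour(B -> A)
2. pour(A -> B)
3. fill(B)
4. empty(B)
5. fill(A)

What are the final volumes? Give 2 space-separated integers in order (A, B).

Answer: 3 0

Derivation:
Step 1: pour(B -> A) -> (A=2 B=0)
Step 2: pour(A -> B) -> (A=0 B=2)
Step 3: fill(B) -> (A=0 B=6)
Step 4: empty(B) -> (A=0 B=0)
Step 5: fill(A) -> (A=3 B=0)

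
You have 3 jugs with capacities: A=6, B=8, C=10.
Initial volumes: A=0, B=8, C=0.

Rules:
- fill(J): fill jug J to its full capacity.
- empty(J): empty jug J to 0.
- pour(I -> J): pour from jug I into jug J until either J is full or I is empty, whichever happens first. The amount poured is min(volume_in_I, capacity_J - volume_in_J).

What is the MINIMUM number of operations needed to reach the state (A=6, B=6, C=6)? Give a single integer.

Answer: 6

Derivation:
BFS from (A=0, B=8, C=0). One shortest path:
  1. fill(A) -> (A=6 B=8 C=0)
  2. empty(B) -> (A=6 B=0 C=0)
  3. pour(A -> B) -> (A=0 B=6 C=0)
  4. fill(A) -> (A=6 B=6 C=0)
  5. pour(A -> C) -> (A=0 B=6 C=6)
  6. fill(A) -> (A=6 B=6 C=6)
Reached target in 6 moves.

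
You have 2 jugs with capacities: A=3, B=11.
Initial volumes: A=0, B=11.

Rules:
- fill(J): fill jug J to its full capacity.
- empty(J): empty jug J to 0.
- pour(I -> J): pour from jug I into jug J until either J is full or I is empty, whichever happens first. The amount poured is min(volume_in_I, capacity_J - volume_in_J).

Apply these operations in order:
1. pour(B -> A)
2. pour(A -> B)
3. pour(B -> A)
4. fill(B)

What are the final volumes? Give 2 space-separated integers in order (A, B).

Step 1: pour(B -> A) -> (A=3 B=8)
Step 2: pour(A -> B) -> (A=0 B=11)
Step 3: pour(B -> A) -> (A=3 B=8)
Step 4: fill(B) -> (A=3 B=11)

Answer: 3 11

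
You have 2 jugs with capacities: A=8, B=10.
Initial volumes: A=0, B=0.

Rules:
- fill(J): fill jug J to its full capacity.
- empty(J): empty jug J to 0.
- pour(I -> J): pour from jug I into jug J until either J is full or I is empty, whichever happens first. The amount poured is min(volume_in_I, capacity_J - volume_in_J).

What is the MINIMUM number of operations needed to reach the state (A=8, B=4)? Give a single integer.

Answer: 6

Derivation:
BFS from (A=0, B=0). One shortest path:
  1. fill(B) -> (A=0 B=10)
  2. pour(B -> A) -> (A=8 B=2)
  3. empty(A) -> (A=0 B=2)
  4. pour(B -> A) -> (A=2 B=0)
  5. fill(B) -> (A=2 B=10)
  6. pour(B -> A) -> (A=8 B=4)
Reached target in 6 moves.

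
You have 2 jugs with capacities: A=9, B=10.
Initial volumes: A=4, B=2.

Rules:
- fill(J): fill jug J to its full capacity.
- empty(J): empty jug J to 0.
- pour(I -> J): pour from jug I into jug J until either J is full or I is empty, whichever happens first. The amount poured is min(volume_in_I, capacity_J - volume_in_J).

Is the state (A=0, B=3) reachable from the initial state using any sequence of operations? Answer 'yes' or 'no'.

Answer: yes

Derivation:
BFS from (A=4, B=2):
  1. empty(A) -> (A=0 B=2)
  2. pour(B -> A) -> (A=2 B=0)
  3. fill(B) -> (A=2 B=10)
  4. pour(B -> A) -> (A=9 B=3)
  5. empty(A) -> (A=0 B=3)
Target reached → yes.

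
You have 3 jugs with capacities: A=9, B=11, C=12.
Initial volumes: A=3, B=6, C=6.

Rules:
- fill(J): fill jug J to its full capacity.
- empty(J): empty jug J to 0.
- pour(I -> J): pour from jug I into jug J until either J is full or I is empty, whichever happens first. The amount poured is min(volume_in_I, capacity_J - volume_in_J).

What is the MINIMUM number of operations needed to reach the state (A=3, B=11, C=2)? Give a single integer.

Answer: 5

Derivation:
BFS from (A=3, B=6, C=6). One shortest path:
  1. pour(C -> B) -> (A=3 B=11 C=1)
  2. empty(B) -> (A=3 B=0 C=1)
  3. pour(C -> B) -> (A=3 B=1 C=0)
  4. fill(C) -> (A=3 B=1 C=12)
  5. pour(C -> B) -> (A=3 B=11 C=2)
Reached target in 5 moves.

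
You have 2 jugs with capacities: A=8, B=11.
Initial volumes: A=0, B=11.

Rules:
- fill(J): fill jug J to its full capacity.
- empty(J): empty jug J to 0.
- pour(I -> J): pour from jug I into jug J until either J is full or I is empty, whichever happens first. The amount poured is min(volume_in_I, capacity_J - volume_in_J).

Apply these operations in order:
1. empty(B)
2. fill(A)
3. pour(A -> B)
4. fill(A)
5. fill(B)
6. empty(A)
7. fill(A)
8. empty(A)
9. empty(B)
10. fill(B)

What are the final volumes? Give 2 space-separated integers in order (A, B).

Answer: 0 11

Derivation:
Step 1: empty(B) -> (A=0 B=0)
Step 2: fill(A) -> (A=8 B=0)
Step 3: pour(A -> B) -> (A=0 B=8)
Step 4: fill(A) -> (A=8 B=8)
Step 5: fill(B) -> (A=8 B=11)
Step 6: empty(A) -> (A=0 B=11)
Step 7: fill(A) -> (A=8 B=11)
Step 8: empty(A) -> (A=0 B=11)
Step 9: empty(B) -> (A=0 B=0)
Step 10: fill(B) -> (A=0 B=11)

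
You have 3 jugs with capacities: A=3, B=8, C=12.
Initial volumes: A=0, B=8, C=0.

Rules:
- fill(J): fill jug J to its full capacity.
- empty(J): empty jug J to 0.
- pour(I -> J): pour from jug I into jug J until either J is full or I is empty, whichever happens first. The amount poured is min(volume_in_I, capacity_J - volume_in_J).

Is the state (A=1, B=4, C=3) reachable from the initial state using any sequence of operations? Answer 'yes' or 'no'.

BFS explored all 314 reachable states.
Reachable set includes: (0,0,0), (0,0,1), (0,0,2), (0,0,3), (0,0,4), (0,0,5), (0,0,6), (0,0,7), (0,0,8), (0,0,9), (0,0,10), (0,0,11) ...
Target (A=1, B=4, C=3) not in reachable set → no.

Answer: no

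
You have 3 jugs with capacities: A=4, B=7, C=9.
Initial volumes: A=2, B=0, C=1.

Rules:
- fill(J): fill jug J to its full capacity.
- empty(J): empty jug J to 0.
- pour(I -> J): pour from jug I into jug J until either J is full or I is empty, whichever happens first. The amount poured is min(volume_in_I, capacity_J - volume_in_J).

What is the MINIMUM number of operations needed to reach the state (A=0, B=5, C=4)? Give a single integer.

Answer: 4

Derivation:
BFS from (A=2, B=0, C=1). One shortest path:
  1. fill(B) -> (A=2 B=7 C=1)
  2. empty(C) -> (A=2 B=7 C=0)
  3. pour(B -> A) -> (A=4 B=5 C=0)
  4. pour(A -> C) -> (A=0 B=5 C=4)
Reached target in 4 moves.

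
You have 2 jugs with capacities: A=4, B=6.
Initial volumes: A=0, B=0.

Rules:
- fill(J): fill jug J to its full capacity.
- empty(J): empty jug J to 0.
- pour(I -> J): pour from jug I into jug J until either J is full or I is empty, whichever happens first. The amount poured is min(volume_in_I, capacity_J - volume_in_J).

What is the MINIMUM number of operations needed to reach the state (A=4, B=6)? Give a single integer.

Answer: 2

Derivation:
BFS from (A=0, B=0). One shortest path:
  1. fill(A) -> (A=4 B=0)
  2. fill(B) -> (A=4 B=6)
Reached target in 2 moves.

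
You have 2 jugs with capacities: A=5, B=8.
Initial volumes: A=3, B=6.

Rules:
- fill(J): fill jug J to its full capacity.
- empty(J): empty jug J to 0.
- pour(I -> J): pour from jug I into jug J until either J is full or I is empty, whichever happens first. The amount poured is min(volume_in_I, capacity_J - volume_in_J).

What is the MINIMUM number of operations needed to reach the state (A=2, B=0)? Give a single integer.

Answer: 6

Derivation:
BFS from (A=3, B=6). One shortest path:
  1. fill(A) -> (A=5 B=6)
  2. empty(B) -> (A=5 B=0)
  3. pour(A -> B) -> (A=0 B=5)
  4. fill(A) -> (A=5 B=5)
  5. pour(A -> B) -> (A=2 B=8)
  6. empty(B) -> (A=2 B=0)
Reached target in 6 moves.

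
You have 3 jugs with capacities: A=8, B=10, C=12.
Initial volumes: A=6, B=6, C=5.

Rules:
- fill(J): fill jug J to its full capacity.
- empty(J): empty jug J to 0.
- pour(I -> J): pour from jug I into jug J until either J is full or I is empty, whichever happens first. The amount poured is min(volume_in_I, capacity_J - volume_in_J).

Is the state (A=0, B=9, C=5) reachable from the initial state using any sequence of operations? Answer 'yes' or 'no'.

Answer: no

Derivation:
BFS explored all 447 reachable states.
Reachable set includes: (0,0,0), (0,0,1), (0,0,2), (0,0,3), (0,0,4), (0,0,5), (0,0,6), (0,0,7), (0,0,8), (0,0,9), (0,0,10), (0,0,11) ...
Target (A=0, B=9, C=5) not in reachable set → no.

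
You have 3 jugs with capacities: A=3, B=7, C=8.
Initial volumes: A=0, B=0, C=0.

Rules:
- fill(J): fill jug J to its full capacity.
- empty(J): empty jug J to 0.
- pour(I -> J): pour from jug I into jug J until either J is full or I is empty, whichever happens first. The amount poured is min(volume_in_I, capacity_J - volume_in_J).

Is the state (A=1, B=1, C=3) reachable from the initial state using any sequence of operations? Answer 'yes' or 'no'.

BFS explored all 204 reachable states.
Reachable set includes: (0,0,0), (0,0,1), (0,0,2), (0,0,3), (0,0,4), (0,0,5), (0,0,6), (0,0,7), (0,0,8), (0,1,0), (0,1,1), (0,1,2) ...
Target (A=1, B=1, C=3) not in reachable set → no.

Answer: no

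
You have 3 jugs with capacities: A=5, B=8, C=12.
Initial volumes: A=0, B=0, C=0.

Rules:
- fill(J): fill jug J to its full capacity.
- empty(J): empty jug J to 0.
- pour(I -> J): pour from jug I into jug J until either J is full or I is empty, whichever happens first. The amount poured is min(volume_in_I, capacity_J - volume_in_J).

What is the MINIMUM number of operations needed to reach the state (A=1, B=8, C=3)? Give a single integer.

BFS from (A=0, B=0, C=0). One shortest path:
  1. fill(C) -> (A=0 B=0 C=12)
  2. pour(C -> B) -> (A=0 B=8 C=4)
  3. pour(C -> A) -> (A=4 B=8 C=0)
  4. pour(B -> C) -> (A=4 B=0 C=8)
  5. pour(A -> B) -> (A=0 B=4 C=8)
  6. pour(C -> A) -> (A=5 B=4 C=3)
  7. pour(A -> B) -> (A=1 B=8 C=3)
Reached target in 7 moves.

Answer: 7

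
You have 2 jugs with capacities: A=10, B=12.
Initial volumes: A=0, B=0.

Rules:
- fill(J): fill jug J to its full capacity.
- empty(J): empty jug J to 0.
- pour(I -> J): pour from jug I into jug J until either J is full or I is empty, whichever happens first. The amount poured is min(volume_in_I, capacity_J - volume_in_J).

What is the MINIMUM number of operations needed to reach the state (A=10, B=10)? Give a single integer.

Answer: 3

Derivation:
BFS from (A=0, B=0). One shortest path:
  1. fill(A) -> (A=10 B=0)
  2. pour(A -> B) -> (A=0 B=10)
  3. fill(A) -> (A=10 B=10)
Reached target in 3 moves.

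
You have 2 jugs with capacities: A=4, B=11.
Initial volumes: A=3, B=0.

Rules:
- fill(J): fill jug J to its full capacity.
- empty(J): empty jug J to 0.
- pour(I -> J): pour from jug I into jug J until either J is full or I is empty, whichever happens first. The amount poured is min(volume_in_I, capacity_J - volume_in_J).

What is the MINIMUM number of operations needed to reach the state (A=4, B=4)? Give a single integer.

BFS from (A=3, B=0). One shortest path:
  1. fill(A) -> (A=4 B=0)
  2. pour(A -> B) -> (A=0 B=4)
  3. fill(A) -> (A=4 B=4)
Reached target in 3 moves.

Answer: 3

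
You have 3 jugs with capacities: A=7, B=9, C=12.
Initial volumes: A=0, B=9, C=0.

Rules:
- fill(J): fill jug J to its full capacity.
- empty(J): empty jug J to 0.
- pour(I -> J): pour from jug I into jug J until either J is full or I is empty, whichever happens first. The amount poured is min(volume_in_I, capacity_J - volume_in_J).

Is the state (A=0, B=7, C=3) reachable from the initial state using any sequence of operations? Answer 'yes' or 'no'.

Answer: yes

Derivation:
BFS from (A=0, B=9, C=0):
  1. fill(A) -> (A=7 B=9 C=0)
  2. empty(B) -> (A=7 B=0 C=0)
  3. fill(C) -> (A=7 B=0 C=12)
  4. pour(C -> B) -> (A=7 B=9 C=3)
  5. empty(B) -> (A=7 B=0 C=3)
  6. pour(A -> B) -> (A=0 B=7 C=3)
Target reached → yes.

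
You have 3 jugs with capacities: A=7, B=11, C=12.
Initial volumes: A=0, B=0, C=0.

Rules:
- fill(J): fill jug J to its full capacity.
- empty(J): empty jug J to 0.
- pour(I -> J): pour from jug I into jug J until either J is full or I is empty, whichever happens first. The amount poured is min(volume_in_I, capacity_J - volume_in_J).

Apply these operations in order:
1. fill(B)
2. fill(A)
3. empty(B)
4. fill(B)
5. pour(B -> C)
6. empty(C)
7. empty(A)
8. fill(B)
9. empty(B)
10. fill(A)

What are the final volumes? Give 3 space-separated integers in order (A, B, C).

Step 1: fill(B) -> (A=0 B=11 C=0)
Step 2: fill(A) -> (A=7 B=11 C=0)
Step 3: empty(B) -> (A=7 B=0 C=0)
Step 4: fill(B) -> (A=7 B=11 C=0)
Step 5: pour(B -> C) -> (A=7 B=0 C=11)
Step 6: empty(C) -> (A=7 B=0 C=0)
Step 7: empty(A) -> (A=0 B=0 C=0)
Step 8: fill(B) -> (A=0 B=11 C=0)
Step 9: empty(B) -> (A=0 B=0 C=0)
Step 10: fill(A) -> (A=7 B=0 C=0)

Answer: 7 0 0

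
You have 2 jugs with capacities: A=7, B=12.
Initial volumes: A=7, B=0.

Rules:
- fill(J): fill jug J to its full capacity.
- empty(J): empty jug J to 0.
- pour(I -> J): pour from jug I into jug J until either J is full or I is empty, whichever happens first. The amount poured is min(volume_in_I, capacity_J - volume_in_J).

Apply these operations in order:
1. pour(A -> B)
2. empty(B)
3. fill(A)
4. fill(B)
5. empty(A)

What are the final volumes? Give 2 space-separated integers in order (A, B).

Step 1: pour(A -> B) -> (A=0 B=7)
Step 2: empty(B) -> (A=0 B=0)
Step 3: fill(A) -> (A=7 B=0)
Step 4: fill(B) -> (A=7 B=12)
Step 5: empty(A) -> (A=0 B=12)

Answer: 0 12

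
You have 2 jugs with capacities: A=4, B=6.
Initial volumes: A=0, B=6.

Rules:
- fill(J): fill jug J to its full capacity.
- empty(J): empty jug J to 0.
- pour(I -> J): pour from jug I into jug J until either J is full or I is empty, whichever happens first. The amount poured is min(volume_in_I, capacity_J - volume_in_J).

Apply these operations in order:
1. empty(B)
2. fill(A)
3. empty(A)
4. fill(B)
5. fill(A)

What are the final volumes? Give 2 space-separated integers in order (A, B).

Answer: 4 6

Derivation:
Step 1: empty(B) -> (A=0 B=0)
Step 2: fill(A) -> (A=4 B=0)
Step 3: empty(A) -> (A=0 B=0)
Step 4: fill(B) -> (A=0 B=6)
Step 5: fill(A) -> (A=4 B=6)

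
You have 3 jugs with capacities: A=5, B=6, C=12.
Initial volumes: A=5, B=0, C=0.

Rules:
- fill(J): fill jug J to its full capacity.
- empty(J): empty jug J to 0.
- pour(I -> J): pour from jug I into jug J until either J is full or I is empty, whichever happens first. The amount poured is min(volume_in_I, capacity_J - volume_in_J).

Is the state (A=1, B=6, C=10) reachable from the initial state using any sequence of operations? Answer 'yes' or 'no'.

BFS from (A=5, B=0, C=0):
  1. fill(B) -> (A=5 B=6 C=0)
  2. pour(A -> C) -> (A=0 B=6 C=5)
  3. pour(B -> A) -> (A=5 B=1 C=5)
  4. pour(A -> C) -> (A=0 B=1 C=10)
  5. pour(B -> A) -> (A=1 B=0 C=10)
  6. fill(B) -> (A=1 B=6 C=10)
Target reached → yes.

Answer: yes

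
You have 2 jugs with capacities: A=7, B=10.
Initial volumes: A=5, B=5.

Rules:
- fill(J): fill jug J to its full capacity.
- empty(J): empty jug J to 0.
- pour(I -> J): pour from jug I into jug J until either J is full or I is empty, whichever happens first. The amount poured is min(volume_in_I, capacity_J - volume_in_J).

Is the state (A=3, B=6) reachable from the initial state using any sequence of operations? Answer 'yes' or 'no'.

BFS explored all 35 reachable states.
Reachable set includes: (0,0), (0,1), (0,2), (0,3), (0,4), (0,5), (0,6), (0,7), (0,8), (0,9), (0,10), (1,0) ...
Target (A=3, B=6) not in reachable set → no.

Answer: no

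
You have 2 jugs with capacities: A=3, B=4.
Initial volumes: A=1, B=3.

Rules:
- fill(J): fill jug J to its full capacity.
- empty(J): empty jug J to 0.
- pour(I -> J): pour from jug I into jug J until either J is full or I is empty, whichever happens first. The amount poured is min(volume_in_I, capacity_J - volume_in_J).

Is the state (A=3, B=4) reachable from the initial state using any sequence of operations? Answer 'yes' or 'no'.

BFS from (A=1, B=3):
  1. fill(A) -> (A=3 B=3)
  2. fill(B) -> (A=3 B=4)
Target reached → yes.

Answer: yes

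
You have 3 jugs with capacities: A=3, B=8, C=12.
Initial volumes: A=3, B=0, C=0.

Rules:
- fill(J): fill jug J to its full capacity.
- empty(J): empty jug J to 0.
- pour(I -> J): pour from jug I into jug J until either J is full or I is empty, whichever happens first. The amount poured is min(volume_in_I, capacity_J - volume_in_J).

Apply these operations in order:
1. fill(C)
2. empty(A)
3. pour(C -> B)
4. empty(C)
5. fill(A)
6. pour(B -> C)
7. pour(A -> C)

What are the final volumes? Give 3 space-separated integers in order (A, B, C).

Answer: 0 0 11

Derivation:
Step 1: fill(C) -> (A=3 B=0 C=12)
Step 2: empty(A) -> (A=0 B=0 C=12)
Step 3: pour(C -> B) -> (A=0 B=8 C=4)
Step 4: empty(C) -> (A=0 B=8 C=0)
Step 5: fill(A) -> (A=3 B=8 C=0)
Step 6: pour(B -> C) -> (A=3 B=0 C=8)
Step 7: pour(A -> C) -> (A=0 B=0 C=11)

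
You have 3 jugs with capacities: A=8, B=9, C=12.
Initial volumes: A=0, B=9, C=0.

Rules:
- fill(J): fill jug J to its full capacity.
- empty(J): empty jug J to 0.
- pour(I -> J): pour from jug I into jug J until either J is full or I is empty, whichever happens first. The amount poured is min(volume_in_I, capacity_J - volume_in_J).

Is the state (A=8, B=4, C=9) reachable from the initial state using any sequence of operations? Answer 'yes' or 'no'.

Answer: yes

Derivation:
BFS from (A=0, B=9, C=0):
  1. empty(B) -> (A=0 B=0 C=0)
  2. fill(C) -> (A=0 B=0 C=12)
  3. pour(C -> B) -> (A=0 B=9 C=3)
  4. pour(C -> A) -> (A=3 B=9 C=0)
  5. pour(B -> C) -> (A=3 B=0 C=9)
  6. fill(B) -> (A=3 B=9 C=9)
  7. pour(B -> A) -> (A=8 B=4 C=9)
Target reached → yes.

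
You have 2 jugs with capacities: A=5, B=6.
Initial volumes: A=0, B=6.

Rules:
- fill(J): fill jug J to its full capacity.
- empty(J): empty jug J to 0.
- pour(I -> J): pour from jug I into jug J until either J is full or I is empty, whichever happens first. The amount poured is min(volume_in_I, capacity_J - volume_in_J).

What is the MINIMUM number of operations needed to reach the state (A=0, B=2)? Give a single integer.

BFS from (A=0, B=6). One shortest path:
  1. pour(B -> A) -> (A=5 B=1)
  2. empty(A) -> (A=0 B=1)
  3. pour(B -> A) -> (A=1 B=0)
  4. fill(B) -> (A=1 B=6)
  5. pour(B -> A) -> (A=5 B=2)
  6. empty(A) -> (A=0 B=2)
Reached target in 6 moves.

Answer: 6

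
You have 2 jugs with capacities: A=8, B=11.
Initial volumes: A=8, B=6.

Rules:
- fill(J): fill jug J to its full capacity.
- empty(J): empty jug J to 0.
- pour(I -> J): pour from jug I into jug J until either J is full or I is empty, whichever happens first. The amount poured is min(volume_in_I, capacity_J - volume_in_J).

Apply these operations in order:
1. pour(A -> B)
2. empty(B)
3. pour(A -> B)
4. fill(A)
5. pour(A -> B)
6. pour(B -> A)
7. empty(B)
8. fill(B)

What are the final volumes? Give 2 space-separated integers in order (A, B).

Answer: 8 11

Derivation:
Step 1: pour(A -> B) -> (A=3 B=11)
Step 2: empty(B) -> (A=3 B=0)
Step 3: pour(A -> B) -> (A=0 B=3)
Step 4: fill(A) -> (A=8 B=3)
Step 5: pour(A -> B) -> (A=0 B=11)
Step 6: pour(B -> A) -> (A=8 B=3)
Step 7: empty(B) -> (A=8 B=0)
Step 8: fill(B) -> (A=8 B=11)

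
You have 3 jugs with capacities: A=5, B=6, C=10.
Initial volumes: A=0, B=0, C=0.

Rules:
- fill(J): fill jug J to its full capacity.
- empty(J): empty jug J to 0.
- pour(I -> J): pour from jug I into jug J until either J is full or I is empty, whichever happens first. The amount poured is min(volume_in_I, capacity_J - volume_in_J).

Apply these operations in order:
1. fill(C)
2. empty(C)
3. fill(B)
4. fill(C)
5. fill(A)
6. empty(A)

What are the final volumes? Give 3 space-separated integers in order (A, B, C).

Step 1: fill(C) -> (A=0 B=0 C=10)
Step 2: empty(C) -> (A=0 B=0 C=0)
Step 3: fill(B) -> (A=0 B=6 C=0)
Step 4: fill(C) -> (A=0 B=6 C=10)
Step 5: fill(A) -> (A=5 B=6 C=10)
Step 6: empty(A) -> (A=0 B=6 C=10)

Answer: 0 6 10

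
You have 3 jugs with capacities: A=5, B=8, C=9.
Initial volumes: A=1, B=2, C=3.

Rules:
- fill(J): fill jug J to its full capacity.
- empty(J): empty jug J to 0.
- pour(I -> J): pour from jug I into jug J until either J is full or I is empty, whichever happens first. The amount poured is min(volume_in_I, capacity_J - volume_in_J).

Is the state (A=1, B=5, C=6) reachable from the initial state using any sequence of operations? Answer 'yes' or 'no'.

BFS explored all 317 reachable states.
Reachable set includes: (0,0,0), (0,0,1), (0,0,2), (0,0,3), (0,0,4), (0,0,5), (0,0,6), (0,0,7), (0,0,8), (0,0,9), (0,1,0), (0,1,1) ...
Target (A=1, B=5, C=6) not in reachable set → no.

Answer: no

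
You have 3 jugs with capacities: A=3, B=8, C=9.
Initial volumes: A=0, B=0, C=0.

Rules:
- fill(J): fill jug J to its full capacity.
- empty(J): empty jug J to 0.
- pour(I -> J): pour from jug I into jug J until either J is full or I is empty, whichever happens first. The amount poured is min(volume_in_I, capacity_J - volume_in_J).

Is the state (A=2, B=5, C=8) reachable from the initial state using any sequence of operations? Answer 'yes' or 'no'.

BFS explored all 248 reachable states.
Reachable set includes: (0,0,0), (0,0,1), (0,0,2), (0,0,3), (0,0,4), (0,0,5), (0,0,6), (0,0,7), (0,0,8), (0,0,9), (0,1,0), (0,1,1) ...
Target (A=2, B=5, C=8) not in reachable set → no.

Answer: no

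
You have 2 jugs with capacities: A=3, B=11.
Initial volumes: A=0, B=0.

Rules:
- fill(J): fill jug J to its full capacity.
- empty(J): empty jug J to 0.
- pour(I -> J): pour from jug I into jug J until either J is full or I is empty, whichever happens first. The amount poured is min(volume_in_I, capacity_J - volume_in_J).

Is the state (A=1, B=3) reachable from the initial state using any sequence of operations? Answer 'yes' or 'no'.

Answer: no

Derivation:
BFS explored all 28 reachable states.
Reachable set includes: (0,0), (0,1), (0,2), (0,3), (0,4), (0,5), (0,6), (0,7), (0,8), (0,9), (0,10), (0,11) ...
Target (A=1, B=3) not in reachable set → no.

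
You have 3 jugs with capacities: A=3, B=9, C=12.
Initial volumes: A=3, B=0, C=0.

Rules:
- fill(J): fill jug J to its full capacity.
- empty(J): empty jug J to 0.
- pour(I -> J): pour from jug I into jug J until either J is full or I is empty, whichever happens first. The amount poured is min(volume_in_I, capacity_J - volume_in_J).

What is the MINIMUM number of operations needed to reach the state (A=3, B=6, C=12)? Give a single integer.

BFS from (A=3, B=0, C=0). One shortest path:
  1. empty(A) -> (A=0 B=0 C=0)
  2. fill(B) -> (A=0 B=9 C=0)
  3. fill(C) -> (A=0 B=9 C=12)
  4. pour(B -> A) -> (A=3 B=6 C=12)
Reached target in 4 moves.

Answer: 4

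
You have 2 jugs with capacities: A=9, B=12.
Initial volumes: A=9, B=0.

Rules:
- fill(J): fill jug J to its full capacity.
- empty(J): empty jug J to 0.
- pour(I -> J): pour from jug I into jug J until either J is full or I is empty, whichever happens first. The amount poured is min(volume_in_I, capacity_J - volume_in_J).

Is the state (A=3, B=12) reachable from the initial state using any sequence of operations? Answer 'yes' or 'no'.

Answer: yes

Derivation:
BFS from (A=9, B=0):
  1. empty(A) -> (A=0 B=0)
  2. fill(B) -> (A=0 B=12)
  3. pour(B -> A) -> (A=9 B=3)
  4. empty(A) -> (A=0 B=3)
  5. pour(B -> A) -> (A=3 B=0)
  6. fill(B) -> (A=3 B=12)
Target reached → yes.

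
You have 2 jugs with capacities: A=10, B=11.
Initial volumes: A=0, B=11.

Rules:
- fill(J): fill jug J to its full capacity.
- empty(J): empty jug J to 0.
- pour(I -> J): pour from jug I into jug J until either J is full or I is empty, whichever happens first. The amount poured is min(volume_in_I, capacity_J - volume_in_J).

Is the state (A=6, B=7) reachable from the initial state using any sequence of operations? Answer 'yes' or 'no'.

Answer: no

Derivation:
BFS explored all 42 reachable states.
Reachable set includes: (0,0), (0,1), (0,2), (0,3), (0,4), (0,5), (0,6), (0,7), (0,8), (0,9), (0,10), (0,11) ...
Target (A=6, B=7) not in reachable set → no.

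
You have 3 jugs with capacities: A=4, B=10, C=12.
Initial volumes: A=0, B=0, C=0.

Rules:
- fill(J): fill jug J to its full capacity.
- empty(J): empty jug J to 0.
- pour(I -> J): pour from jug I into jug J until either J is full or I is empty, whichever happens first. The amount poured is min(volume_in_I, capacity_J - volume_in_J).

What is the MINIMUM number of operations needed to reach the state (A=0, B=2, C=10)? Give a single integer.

Answer: 5

Derivation:
BFS from (A=0, B=0, C=0). One shortest path:
  1. fill(C) -> (A=0 B=0 C=12)
  2. pour(C -> B) -> (A=0 B=10 C=2)
  3. pour(C -> A) -> (A=2 B=10 C=0)
  4. pour(B -> C) -> (A=2 B=0 C=10)
  5. pour(A -> B) -> (A=0 B=2 C=10)
Reached target in 5 moves.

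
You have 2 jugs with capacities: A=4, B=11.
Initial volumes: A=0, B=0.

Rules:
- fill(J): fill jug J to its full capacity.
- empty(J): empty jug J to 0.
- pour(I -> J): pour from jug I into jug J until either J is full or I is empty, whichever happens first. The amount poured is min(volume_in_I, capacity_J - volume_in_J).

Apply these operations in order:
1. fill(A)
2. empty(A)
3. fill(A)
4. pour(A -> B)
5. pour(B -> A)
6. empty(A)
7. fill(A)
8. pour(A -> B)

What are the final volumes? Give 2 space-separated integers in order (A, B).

Step 1: fill(A) -> (A=4 B=0)
Step 2: empty(A) -> (A=0 B=0)
Step 3: fill(A) -> (A=4 B=0)
Step 4: pour(A -> B) -> (A=0 B=4)
Step 5: pour(B -> A) -> (A=4 B=0)
Step 6: empty(A) -> (A=0 B=0)
Step 7: fill(A) -> (A=4 B=0)
Step 8: pour(A -> B) -> (A=0 B=4)

Answer: 0 4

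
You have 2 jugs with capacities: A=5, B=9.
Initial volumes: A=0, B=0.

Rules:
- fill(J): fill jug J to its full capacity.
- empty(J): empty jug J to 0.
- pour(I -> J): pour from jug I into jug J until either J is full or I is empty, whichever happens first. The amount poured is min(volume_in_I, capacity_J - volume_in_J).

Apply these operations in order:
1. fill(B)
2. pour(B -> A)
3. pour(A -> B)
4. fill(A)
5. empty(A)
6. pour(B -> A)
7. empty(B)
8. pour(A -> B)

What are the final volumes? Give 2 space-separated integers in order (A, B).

Step 1: fill(B) -> (A=0 B=9)
Step 2: pour(B -> A) -> (A=5 B=4)
Step 3: pour(A -> B) -> (A=0 B=9)
Step 4: fill(A) -> (A=5 B=9)
Step 5: empty(A) -> (A=0 B=9)
Step 6: pour(B -> A) -> (A=5 B=4)
Step 7: empty(B) -> (A=5 B=0)
Step 8: pour(A -> B) -> (A=0 B=5)

Answer: 0 5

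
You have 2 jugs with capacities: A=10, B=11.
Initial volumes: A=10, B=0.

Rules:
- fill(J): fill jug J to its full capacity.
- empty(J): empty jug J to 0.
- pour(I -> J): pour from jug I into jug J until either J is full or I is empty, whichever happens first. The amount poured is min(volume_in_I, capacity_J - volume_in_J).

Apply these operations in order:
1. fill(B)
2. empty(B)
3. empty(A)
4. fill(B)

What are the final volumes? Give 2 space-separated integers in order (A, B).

Step 1: fill(B) -> (A=10 B=11)
Step 2: empty(B) -> (A=10 B=0)
Step 3: empty(A) -> (A=0 B=0)
Step 4: fill(B) -> (A=0 B=11)

Answer: 0 11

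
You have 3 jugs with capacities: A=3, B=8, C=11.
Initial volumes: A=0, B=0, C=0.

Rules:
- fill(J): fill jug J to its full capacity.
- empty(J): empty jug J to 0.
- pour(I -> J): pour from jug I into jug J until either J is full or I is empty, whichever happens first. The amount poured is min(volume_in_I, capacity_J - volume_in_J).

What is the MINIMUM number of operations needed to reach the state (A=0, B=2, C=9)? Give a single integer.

Answer: 6

Derivation:
BFS from (A=0, B=0, C=0). One shortest path:
  1. fill(C) -> (A=0 B=0 C=11)
  2. pour(C -> B) -> (A=0 B=8 C=3)
  3. pour(B -> A) -> (A=3 B=5 C=3)
  4. pour(A -> C) -> (A=0 B=5 C=6)
  5. pour(B -> A) -> (A=3 B=2 C=6)
  6. pour(A -> C) -> (A=0 B=2 C=9)
Reached target in 6 moves.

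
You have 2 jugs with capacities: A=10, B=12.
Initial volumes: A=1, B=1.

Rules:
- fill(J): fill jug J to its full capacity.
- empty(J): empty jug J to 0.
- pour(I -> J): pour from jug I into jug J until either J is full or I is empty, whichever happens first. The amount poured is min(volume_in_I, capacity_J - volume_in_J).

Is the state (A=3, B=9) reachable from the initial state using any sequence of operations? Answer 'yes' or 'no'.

BFS explored all 45 reachable states.
Reachable set includes: (0,0), (0,1), (0,2), (0,3), (0,4), (0,5), (0,6), (0,7), (0,8), (0,9), (0,10), (0,11) ...
Target (A=3, B=9) not in reachable set → no.

Answer: no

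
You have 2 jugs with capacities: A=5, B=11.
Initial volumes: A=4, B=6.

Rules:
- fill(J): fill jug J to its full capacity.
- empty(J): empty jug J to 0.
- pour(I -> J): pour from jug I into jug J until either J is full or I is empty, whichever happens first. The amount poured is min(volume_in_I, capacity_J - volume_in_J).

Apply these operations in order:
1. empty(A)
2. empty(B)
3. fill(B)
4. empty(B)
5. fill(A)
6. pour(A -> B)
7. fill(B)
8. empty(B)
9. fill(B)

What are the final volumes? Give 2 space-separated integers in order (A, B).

Answer: 0 11

Derivation:
Step 1: empty(A) -> (A=0 B=6)
Step 2: empty(B) -> (A=0 B=0)
Step 3: fill(B) -> (A=0 B=11)
Step 4: empty(B) -> (A=0 B=0)
Step 5: fill(A) -> (A=5 B=0)
Step 6: pour(A -> B) -> (A=0 B=5)
Step 7: fill(B) -> (A=0 B=11)
Step 8: empty(B) -> (A=0 B=0)
Step 9: fill(B) -> (A=0 B=11)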